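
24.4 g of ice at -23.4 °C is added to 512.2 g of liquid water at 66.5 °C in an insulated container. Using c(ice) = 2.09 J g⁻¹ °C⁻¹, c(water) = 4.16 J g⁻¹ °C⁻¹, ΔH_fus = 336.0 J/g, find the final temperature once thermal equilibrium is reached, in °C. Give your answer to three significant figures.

Heat to bring ice to 0 °C and melt it: q₁ = 24.4×2.09×23.4 + 24.4×336.0 = 9391.7 J
Heat the water can supply cooling to 0 °C: 512.2×4.16×66.5 = 141695 J > q₁, so all ice melts.
Energy balance: 512.2×4.16×(66.5 − T) = 9391.7 + 24.4×4.16×(T − 0)
2130.752(66.5 − T) = 9391.7 + 101.504 T
141695 − 9391.7 = 2232.256 T
T = 132303.3 / 2232.256 = 59.27 °C

T_f = 59.3 °C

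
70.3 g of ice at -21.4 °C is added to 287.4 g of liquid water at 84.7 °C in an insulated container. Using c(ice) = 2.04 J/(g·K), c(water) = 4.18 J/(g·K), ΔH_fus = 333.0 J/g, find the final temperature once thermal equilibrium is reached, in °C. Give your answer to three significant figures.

Heat to bring ice to 0 °C and melt it: q₁ = 70.3×2.04×21.4 + 70.3×333.0 = 26479 J
Heat the water can supply cooling to 0 °C: 287.4×4.18×84.7 = 101753 J > q₁, so all ice melts.
Energy balance: 287.4×4.18×(84.7 − T) = 26479 + 70.3×4.18×(T − 0)
1201.332(84.7 − T) = 26479 + 293.854 T
101753 − 26479 = 1495.186 T
T = 75274 / 1495.186 = 50.34 °C

T_f = 50.3 °C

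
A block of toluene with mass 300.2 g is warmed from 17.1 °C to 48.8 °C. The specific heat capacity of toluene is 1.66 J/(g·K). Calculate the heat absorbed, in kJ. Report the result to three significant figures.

q = 15.8 kJ

q = m c ΔT = 300.2 × 1.66 × (48.8 − 17.1)
q = 300.2 × 1.66 × 31.7 = 15800 J = 15.8 kJ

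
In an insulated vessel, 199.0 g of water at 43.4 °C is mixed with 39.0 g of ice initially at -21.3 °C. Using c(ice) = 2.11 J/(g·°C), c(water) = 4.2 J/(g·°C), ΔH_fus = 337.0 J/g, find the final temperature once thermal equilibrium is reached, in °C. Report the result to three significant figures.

Heat to bring ice to 0 °C and melt it: q₁ = 39.0×2.11×21.3 + 39.0×337.0 = 14896 J
Heat the water can supply cooling to 0 °C: 199.0×4.2×43.4 = 36273.7 J > q₁, so all ice melts.
Energy balance: 199.0×4.2×(43.4 − T) = 14896 + 39.0×4.2×(T − 0)
835.8(43.4 − T) = 14896 + 163.8 T
36273.7 − 14896 = 999.6 T
T = 21377.7 / 999.6 = 21.39 °C

T_f = 21.4 °C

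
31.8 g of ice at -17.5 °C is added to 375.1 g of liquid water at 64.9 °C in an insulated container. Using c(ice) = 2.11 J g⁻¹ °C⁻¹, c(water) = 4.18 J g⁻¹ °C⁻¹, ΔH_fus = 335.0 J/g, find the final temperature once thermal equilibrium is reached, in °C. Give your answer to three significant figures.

Heat to bring ice to 0 °C and melt it: q₁ = 31.8×2.11×17.5 + 31.8×335.0 = 11827 J
Heat the water can supply cooling to 0 °C: 375.1×4.18×64.9 = 101758 J > q₁, so all ice melts.
Energy balance: 375.1×4.18×(64.9 − T) = 11827 + 31.8×4.18×(T − 0)
1567.918(64.9 − T) = 11827 + 132.924 T
101758 − 11827 = 1700.842 T
T = 89931 / 1700.842 = 52.87 °C

T_f = 52.9 °C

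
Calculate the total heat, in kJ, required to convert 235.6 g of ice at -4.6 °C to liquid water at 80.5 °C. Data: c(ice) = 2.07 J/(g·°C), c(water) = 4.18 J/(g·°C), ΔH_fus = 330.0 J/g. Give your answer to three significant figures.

q = 159 kJ

q1 (heat ice -4.6→0.0 °C): 235.6 × 2.07 × 4.6 = 2243 J
q2 (melt at 0 °C): 235.6 × 330.0 = 77748 J
q3 (heat water 0.0→80.5 °C): 235.6 × 4.18 × 80.5 = 79277 J
Total: 2243 + 77748 + 79277 = 159268 J = 159 kJ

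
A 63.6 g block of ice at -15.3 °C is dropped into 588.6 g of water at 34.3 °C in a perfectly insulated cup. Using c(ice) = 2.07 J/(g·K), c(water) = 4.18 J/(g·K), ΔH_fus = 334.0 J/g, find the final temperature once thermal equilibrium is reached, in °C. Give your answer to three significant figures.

T_f = 22.4 °C

Heat to bring ice to 0 °C and melt it: q₁ = 63.6×2.07×15.3 + 63.6×334.0 = 23257 J
Heat the water can supply cooling to 0 °C: 588.6×4.18×34.3 = 84389.9 J > q₁, so all ice melts.
Energy balance: 588.6×4.18×(34.3 − T) = 23257 + 63.6×4.18×(T − 0)
2460.348(34.3 − T) = 23257 + 265.848 T
84389.9 − 23257 = 2726.196 T
T = 61132.9 / 2726.196 = 22.42 °C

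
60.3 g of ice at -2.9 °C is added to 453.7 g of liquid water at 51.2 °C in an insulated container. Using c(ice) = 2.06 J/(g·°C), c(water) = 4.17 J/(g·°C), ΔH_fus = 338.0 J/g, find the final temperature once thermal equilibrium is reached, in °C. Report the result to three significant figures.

Heat to bring ice to 0 °C and melt it: q₁ = 60.3×2.06×2.9 + 60.3×338.0 = 20742 J
Heat the water can supply cooling to 0 °C: 453.7×4.17×51.2 = 96866.8 J > q₁, so all ice melts.
Energy balance: 453.7×4.17×(51.2 − T) = 20742 + 60.3×4.17×(T − 0)
1891.929(51.2 − T) = 20742 + 251.451 T
96866.8 − 20742 = 2143.380 T
T = 76124.8 / 2143.380 = 35.52 °C

T_f = 35.5 °C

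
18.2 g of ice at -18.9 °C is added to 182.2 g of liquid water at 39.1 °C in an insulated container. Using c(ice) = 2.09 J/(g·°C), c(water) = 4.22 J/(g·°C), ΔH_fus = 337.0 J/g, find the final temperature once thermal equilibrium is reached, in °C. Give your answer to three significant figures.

T_f = 27.4 °C

Heat to bring ice to 0 °C and melt it: q₁ = 18.2×2.09×18.9 + 18.2×337.0 = 6852.3 J
Heat the water can supply cooling to 0 °C: 182.2×4.22×39.1 = 30063.4 J > q₁, so all ice melts.
Energy balance: 182.2×4.22×(39.1 − T) = 6852.3 + 18.2×4.22×(T − 0)
768.884(39.1 − T) = 6852.3 + 76.804 T
30063.4 − 6852.3 = 845.688 T
T = 23211.1 / 845.688 = 27.446 °C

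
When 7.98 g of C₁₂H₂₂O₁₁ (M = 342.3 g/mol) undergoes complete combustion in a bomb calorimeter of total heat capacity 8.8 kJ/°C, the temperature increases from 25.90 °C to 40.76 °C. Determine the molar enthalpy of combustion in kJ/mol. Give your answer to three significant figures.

ΔH = -5610 kJ/mol

ΔT = 40.76 − 25.90 = 14.86 °C
q_cal = C_cal × ΔT = 8.8 × 14.86 = 130.768 kJ
n = 7.98 / 342.3 = 0.02331 mol
q_rxn = −q_cal = -130.768 kJ
ΔH = -130.768 / 0.02331 = -5610 kJ/mol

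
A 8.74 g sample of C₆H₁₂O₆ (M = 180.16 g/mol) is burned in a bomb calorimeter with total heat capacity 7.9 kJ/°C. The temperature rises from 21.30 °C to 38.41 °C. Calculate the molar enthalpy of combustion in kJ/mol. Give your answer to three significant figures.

ΔH = -2790 kJ/mol

ΔT = 38.41 − 21.30 = 17.11 °C
q_cal = C_cal × ΔT = 7.9 × 17.11 = 135.169 kJ
n = 8.74 / 180.16 = 0.04851 mol
q_rxn = −q_cal = -135.169 kJ
ΔH = -135.169 / 0.04851 = -2786 kJ/mol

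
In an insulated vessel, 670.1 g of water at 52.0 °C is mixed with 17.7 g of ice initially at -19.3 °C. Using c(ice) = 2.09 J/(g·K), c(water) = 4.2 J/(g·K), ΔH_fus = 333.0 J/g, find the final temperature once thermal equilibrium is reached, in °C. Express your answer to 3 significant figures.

Heat to bring ice to 0 °C and melt it: q₁ = 17.7×2.09×19.3 + 17.7×333.0 = 6608.1 J
Heat the water can supply cooling to 0 °C: 670.1×4.2×52.0 = 146350 J > q₁, so all ice melts.
Energy balance: 670.1×4.2×(52.0 − T) = 6608.1 + 17.7×4.2×(T − 0)
2814.42(52.0 − T) = 6608.1 + 74.34 T
146350 − 6608.1 = 2888.76 T
T = 139741.9 / 2888.76 = 48.37 °C

T_f = 48.4 °C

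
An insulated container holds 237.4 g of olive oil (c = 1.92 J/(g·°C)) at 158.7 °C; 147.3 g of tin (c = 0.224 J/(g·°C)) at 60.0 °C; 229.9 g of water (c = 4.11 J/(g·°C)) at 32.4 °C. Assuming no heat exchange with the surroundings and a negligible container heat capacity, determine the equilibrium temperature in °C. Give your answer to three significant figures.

Σ mᵢcᵢ(T − Tᵢ) = 0  ⇒  T = Σ mᵢcᵢTᵢ / Σ mᵢcᵢ
Σ mᵢcᵢ = 237.4×1.92 + 147.3×0.224 + 229.9×4.11 = 1433.6922
Σ mᵢcᵢTᵢ = 455.808×158.7 + 32.9952×60.0 + 944.889×32.4 = 104930
T = 104930 / 1433.6922 = 73.19 °C

T_f = 73.2 °C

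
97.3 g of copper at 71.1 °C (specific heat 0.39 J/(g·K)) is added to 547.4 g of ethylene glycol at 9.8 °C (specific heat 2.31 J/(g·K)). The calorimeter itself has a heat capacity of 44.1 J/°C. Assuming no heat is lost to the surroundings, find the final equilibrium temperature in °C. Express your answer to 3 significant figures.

Heat lost by copper = heat gained by ethylene glycol + calorimeter.
(97.3)(0.39)(71.1 − T) = [(547.4)(2.31) + 44.1](T − 9.8)
37.947 (71.1 − T) = 1308.594 (T − 9.8)
2698.0 − 37.947 T = 1308.594 T − 12824
15522.0 = 1346.541 T
T = 11.53 °C

T_f = 11.5 °C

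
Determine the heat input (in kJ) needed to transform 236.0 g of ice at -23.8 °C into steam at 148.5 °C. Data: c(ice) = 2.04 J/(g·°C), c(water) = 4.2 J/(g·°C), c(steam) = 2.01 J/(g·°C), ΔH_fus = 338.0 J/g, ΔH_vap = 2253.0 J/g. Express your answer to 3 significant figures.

q = 745 kJ

q1 (heat ice -23.8→0.0 °C): 236.0 × 2.04 × 23.8 = 11458 J
q2 (melt at 0 °C): 236.0 × 338.0 = 79768 J
q3 (heat water 0.0→100.0 °C): 236.0 × 4.2 × 100.0 = 99120 J
q4 (vaporize at 100 °C): 236.0 × 2253.0 = 531708 J
q5 (heat steam 100.0→148.5 °C): 236.0 × 2.01 × 48.5 = 23006 J
Total: 11458 + 79768 + 99120 + 531708 + 23006 = 745060 J = 745 kJ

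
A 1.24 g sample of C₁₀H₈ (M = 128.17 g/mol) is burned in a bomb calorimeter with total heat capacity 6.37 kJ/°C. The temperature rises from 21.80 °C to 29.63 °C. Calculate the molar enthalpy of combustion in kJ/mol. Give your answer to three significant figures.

ΔT = 29.63 − 21.80 = 7.83 °C
q_cal = C_cal × ΔT = 6.37 × 7.83 = 49.8771 kJ
n = 1.24 / 128.17 = 0.009675 mol
q_rxn = −q_cal = -49.8771 kJ
ΔH = -49.8771 / 0.009675 = -5155 kJ/mol

ΔH = -5160 kJ/mol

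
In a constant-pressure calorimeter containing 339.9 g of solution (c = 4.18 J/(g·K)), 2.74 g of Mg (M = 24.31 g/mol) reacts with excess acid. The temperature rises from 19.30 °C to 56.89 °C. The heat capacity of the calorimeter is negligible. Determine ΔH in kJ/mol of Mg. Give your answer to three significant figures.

|ΔT| = |56.89 − 19.30| = 37.59 °C
|q_surr| = (339.9 × 4.18) × 37.59 = 1420.782 × 37.59 = 53410 J
n(Mg) = 2.74 / 24.31 = 0.1127 mol
Temperature rose, so q_rxn = −|q_surr| = -53.41 kJ
ΔH = q_rxn / n = -473.9 kJ/mol

ΔH = -474 kJ/mol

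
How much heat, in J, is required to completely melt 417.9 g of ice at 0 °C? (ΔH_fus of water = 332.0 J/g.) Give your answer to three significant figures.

q = m × ΔH_fus = 417.9 × 332.0 = 138700 J

q = 139000 J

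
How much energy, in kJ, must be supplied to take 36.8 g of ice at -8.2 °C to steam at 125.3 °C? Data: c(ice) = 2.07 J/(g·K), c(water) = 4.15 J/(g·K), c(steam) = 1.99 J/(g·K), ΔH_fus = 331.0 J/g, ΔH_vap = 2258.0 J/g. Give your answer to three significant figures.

q1 (heat ice -8.2→0.0 °C): 36.8 × 2.07 × 8.2 = 625 J
q2 (melt at 0 °C): 36.8 × 331.0 = 12181 J
q3 (heat water 0.0→100.0 °C): 36.8 × 4.15 × 100.0 = 15272 J
q4 (vaporize at 100 °C): 36.8 × 2258.0 = 83094 J
q5 (heat steam 100.0→125.3 °C): 36.8 × 1.99 × 25.3 = 1853 J
Total: 625 + 12181 + 15272 + 83094 + 1853 = 113025 J = 113 kJ

q = 113 kJ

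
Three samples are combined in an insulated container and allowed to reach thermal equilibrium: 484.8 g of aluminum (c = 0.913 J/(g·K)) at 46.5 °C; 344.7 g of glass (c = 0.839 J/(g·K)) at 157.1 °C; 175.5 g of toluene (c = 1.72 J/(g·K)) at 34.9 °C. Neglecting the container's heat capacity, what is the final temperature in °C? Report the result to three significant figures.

T_f = 74.1 °C

Σ mᵢcᵢ(T − Tᵢ) = 0  ⇒  T = Σ mᵢcᵢTᵢ / Σ mᵢcᵢ
Σ mᵢcᵢ = 484.8×0.913 + 344.7×0.839 + 175.5×1.72 = 1033.6857
Σ mᵢcᵢTᵢ = 442.6224×46.5 + 289.2033×157.1 + 301.86×34.9 = 76551
T = 76551 / 1033.6857 = 74.06 °C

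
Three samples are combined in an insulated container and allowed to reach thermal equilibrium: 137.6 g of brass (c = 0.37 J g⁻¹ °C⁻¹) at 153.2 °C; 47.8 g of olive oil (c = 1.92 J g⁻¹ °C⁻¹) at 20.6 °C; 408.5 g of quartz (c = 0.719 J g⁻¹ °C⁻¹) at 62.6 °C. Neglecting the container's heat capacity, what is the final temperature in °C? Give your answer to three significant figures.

Σ mᵢcᵢ(T − Tᵢ) = 0  ⇒  T = Σ mᵢcᵢTᵢ / Σ mᵢcᵢ
Σ mᵢcᵢ = 137.6×0.37 + 47.8×1.92 + 408.5×0.719 = 436.3995
Σ mᵢcᵢTᵢ = 50.912×153.2 + 91.776×20.6 + 293.7115×62.6 = 28077
T = 28077 / 436.3995 = 64.34 °C

T_f = 64.3 °C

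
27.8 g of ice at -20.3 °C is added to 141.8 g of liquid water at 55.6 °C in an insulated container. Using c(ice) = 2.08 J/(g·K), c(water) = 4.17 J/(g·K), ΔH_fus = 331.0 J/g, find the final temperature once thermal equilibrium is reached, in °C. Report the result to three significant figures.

T_f = 31.8 °C

Heat to bring ice to 0 °C and melt it: q₁ = 27.8×2.08×20.3 + 27.8×331.0 = 10376 J
Heat the water can supply cooling to 0 °C: 141.8×4.17×55.6 = 32876.6 J > q₁, so all ice melts.
Energy balance: 141.8×4.17×(55.6 − T) = 10376 + 27.8×4.17×(T − 0)
591.306(55.6 − T) = 10376 + 115.926 T
32876.6 − 10376 = 707.232 T
T = 22500.6 / 707.232 = 31.82 °C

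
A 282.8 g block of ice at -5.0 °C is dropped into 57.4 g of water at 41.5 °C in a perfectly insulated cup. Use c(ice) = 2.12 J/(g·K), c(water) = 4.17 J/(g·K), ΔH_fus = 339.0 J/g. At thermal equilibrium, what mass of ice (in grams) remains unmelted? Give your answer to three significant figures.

m_ice remaining = 262 g

Heat to warm all ice to 0 °C: 282.8×2.12×5.0 = 2997.7 J
Heat released by water cooling to 0 °C: 57.4×4.17×41.5 = 9933.4 J
9933.4 J < 2997.7 + 282.8×339.0 = 98866.9 J, so not all ice melts; final T = 0 °C.
Heat left for melting: 9933.4 − 2997.7 = 6935.7 J
Mass melted = 6935.7 / 339.0 = 20.46 g
Ice remaining = 282.8 − 20.46 = 262.34 g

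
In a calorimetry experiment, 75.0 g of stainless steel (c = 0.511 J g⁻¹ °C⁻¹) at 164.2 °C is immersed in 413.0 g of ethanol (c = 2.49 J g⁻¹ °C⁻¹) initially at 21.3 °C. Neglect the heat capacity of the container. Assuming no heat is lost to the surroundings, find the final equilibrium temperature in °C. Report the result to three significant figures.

Heat lost by stainless steel = heat gained by ethanol.
(75.0)(0.511)(164.2 − T) = (413.0)(2.49)(T − 21.3)
38.325 (164.2 − T) = 1028.37 (T − 21.3)
6293.0 − 38.325 T = 1028.37 T − 21904
28197.0 = 1066.695 T
T = 26.43 °C

T_f = 26.4 °C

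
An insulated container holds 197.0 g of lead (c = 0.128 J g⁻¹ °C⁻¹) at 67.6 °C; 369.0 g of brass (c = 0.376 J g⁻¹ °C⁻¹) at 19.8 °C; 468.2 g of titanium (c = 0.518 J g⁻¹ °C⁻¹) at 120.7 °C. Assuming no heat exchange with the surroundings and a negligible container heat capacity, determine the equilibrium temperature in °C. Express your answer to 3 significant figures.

T_f = 83.0 °C

Σ mᵢcᵢ(T − Tᵢ) = 0  ⇒  T = Σ mᵢcᵢTᵢ / Σ mᵢcᵢ
Σ mᵢcᵢ = 197.0×0.128 + 369.0×0.376 + 468.2×0.518 = 406.4876
Σ mᵢcᵢTᵢ = 25.216×67.6 + 138.744×19.8 + 242.5276×120.7 = 33725
T = 33725 / 406.4876 = 82.97 °C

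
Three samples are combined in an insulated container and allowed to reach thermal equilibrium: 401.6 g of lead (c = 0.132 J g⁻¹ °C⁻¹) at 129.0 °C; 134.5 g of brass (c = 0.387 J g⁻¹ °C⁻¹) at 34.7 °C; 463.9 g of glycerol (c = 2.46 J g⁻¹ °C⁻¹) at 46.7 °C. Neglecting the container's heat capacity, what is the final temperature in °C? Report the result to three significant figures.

Σ mᵢcᵢ(T − Tᵢ) = 0  ⇒  T = Σ mᵢcᵢTᵢ / Σ mᵢcᵢ
Σ mᵢcᵢ = 401.6×0.132 + 134.5×0.387 + 463.9×2.46 = 1246.2567
Σ mᵢcᵢTᵢ = 53.0112×129.0 + 52.0515×34.7 + 1141.194×46.7 = 61938
T = 61938 / 1246.2567 = 49.70 °C

T_f = 49.7 °C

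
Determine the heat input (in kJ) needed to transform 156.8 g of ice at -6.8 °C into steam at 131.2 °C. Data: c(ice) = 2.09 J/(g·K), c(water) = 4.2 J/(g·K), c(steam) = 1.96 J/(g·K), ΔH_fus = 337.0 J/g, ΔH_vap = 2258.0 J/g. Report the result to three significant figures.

q = 485 kJ

q1 (heat ice -6.8→0.0 °C): 156.8 × 2.09 × 6.8 = 2228 J
q2 (melt at 0 °C): 156.8 × 337.0 = 52842 J
q3 (heat water 0.0→100.0 °C): 156.8 × 4.2 × 100.0 = 65856 J
q4 (vaporize at 100 °C): 156.8 × 2258.0 = 354054 J
q5 (heat steam 100.0→131.2 °C): 156.8 × 1.96 × 31.2 = 9589 J
Total: 2228 + 52842 + 65856 + 354054 + 9589 = 484569 J = 485 kJ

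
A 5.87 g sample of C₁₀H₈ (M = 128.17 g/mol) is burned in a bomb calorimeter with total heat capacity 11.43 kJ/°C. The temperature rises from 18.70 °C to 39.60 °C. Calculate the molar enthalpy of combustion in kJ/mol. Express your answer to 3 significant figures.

ΔH = -5220 kJ/mol

ΔT = 39.60 − 18.70 = 20.90 °C
q_cal = C_cal × ΔT = 11.43 × 20.90 = 238.887 kJ
n = 5.87 / 128.17 = 0.04580 mol
q_rxn = −q_cal = -238.887 kJ
ΔH = -238.887 / 0.04580 = -5216 kJ/mol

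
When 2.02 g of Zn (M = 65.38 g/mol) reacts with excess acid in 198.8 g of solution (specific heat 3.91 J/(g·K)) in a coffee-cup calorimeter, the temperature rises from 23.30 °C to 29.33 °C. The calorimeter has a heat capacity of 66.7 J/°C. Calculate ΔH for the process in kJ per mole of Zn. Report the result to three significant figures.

ΔH = -165 kJ/mol

|ΔT| = |29.33 − 23.30| = 6.03 °C
|q_surr| = (198.8 × 3.91 + 66.7) × 6.03 = 844.008 × 6.03 = 5089 J
n(Zn) = 2.02 / 65.38 = 0.03090 mol
Temperature rose, so q_rxn = −|q_surr| = -5.089 kJ
ΔH = q_rxn / n = -164.7 kJ/mol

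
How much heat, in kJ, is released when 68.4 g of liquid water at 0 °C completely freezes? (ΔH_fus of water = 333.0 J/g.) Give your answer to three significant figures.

q = m × ΔH_fus = 68.4 × 333.0 = 22780 J = 22.8 kJ

q = 22.8 kJ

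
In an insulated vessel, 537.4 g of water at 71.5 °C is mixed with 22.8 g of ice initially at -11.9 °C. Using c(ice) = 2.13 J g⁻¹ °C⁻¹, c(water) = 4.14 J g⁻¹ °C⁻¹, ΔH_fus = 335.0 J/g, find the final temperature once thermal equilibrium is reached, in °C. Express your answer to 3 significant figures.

Heat to bring ice to 0 °C and melt it: q₁ = 22.8×2.13×11.9 + 22.8×335.0 = 8215.9 J
Heat the water can supply cooling to 0 °C: 537.4×4.14×71.5 = 159076 J > q₁, so all ice melts.
Energy balance: 537.4×4.14×(71.5 − T) = 8215.9 + 22.8×4.14×(T − 0)
2224.836(71.5 − T) = 8215.9 + 94.392 T
159076 − 8215.9 = 2319.228 T
T = 150860.1 / 2319.228 = 65.048 °C

T_f = 65.0 °C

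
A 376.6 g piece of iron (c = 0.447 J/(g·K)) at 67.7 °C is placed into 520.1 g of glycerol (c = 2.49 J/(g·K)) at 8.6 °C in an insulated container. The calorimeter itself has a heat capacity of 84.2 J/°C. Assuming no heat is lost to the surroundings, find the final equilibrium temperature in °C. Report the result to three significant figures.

T_f = 15.0 °C

Heat lost by iron = heat gained by glycerol + calorimeter.
(376.6)(0.447)(67.7 − T) = [(520.1)(2.49) + 84.2](T − 8.6)
168.3402 (67.7 − T) = 1379.249 (T − 8.6)
11397 − 168.3402 T = 1379.249 T − 11862
23259 = 1547.5892 T
T = 15.03 °C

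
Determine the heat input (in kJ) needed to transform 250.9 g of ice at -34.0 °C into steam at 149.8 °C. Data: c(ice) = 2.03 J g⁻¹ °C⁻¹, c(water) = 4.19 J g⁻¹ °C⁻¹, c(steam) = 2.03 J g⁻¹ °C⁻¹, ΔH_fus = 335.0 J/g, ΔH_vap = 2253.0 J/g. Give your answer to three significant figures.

q1 (heat ice -34.0→0.0 °C): 250.9 × 2.03 × 34.0 = 17317 J
q2 (melt at 0 °C): 250.9 × 335.0 = 84052 J
q3 (heat water 0.0→100.0 °C): 250.9 × 4.19 × 100.0 = 105127 J
q4 (vaporize at 100 °C): 250.9 × 2253.0 = 565278 J
q5 (heat steam 100.0→149.8 °C): 250.9 × 2.03 × 49.8 = 25364 J
Total: 17317 + 84052 + 105127 + 565278 + 25364 = 797138 J = 797 kJ

q = 797 kJ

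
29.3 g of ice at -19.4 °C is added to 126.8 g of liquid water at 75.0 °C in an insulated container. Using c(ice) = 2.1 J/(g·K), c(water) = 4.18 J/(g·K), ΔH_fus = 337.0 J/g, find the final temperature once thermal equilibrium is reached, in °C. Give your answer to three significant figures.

Heat to bring ice to 0 °C and melt it: q₁ = 29.3×2.1×19.4 + 29.3×337.0 = 11068 J
Heat the water can supply cooling to 0 °C: 126.8×4.18×75.0 = 39751.8 J > q₁, so all ice melts.
Energy balance: 126.8×4.18×(75.0 − T) = 11068 + 29.3×4.18×(T − 0)
530.024(75.0 − T) = 11068 + 122.474 T
39751.8 − 11068 = 652.498 T
T = 28683.8 / 652.498 = 43.96 °C

T_f = 44.0 °C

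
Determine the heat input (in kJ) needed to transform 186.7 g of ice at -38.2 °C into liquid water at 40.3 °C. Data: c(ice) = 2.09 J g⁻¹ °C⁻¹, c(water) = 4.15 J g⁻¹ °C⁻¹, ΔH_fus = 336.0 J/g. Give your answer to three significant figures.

q1 (heat ice -38.2→0.0 °C): 186.7 × 2.09 × 38.2 = 14906 J
q2 (melt at 0 °C): 186.7 × 336.0 = 62731 J
q3 (heat water 0.0→40.3 °C): 186.7 × 4.15 × 40.3 = 31225 J
Total: 14906 + 62731 + 31225 = 108862 J = 109 kJ

q = 109 kJ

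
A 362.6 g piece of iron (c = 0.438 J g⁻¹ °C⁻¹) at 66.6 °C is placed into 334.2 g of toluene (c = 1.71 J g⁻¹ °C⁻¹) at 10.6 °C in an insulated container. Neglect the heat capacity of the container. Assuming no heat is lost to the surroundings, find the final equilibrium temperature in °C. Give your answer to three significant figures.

Heat lost by iron = heat gained by toluene.
(362.6)(0.438)(66.6 − T) = (334.2)(1.71)(T − 10.6)
158.8188 (66.6 − T) = 571.482 (T − 10.6)
10577 − 158.8188 T = 571.482 T − 6057.7
16634.7 = 730.3008 T
T = 22.78 °C

T_f = 22.8 °C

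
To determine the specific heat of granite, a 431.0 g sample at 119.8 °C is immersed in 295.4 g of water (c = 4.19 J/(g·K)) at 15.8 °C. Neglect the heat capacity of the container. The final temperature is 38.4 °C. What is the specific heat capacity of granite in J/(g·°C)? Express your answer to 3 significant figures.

q_gained = (295.4 × 4.19) × (38.4 − 15.8) = 27970 J
q_lost = 431.0 × c × (119.8 − 38.4) = 35083.4 c
Set equal: c = 27970 / 35083.4 = 0.797 J/(g·°C)

c = 0.797 J/(g·°C)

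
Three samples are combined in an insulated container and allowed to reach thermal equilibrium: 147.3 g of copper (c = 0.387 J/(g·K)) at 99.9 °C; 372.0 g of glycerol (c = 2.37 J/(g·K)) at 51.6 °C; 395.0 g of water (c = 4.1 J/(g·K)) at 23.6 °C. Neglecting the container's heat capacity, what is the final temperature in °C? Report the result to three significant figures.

T_f = 35.0 °C

Σ mᵢcᵢ(T − Tᵢ) = 0  ⇒  T = Σ mᵢcᵢTᵢ / Σ mᵢcᵢ
Σ mᵢcᵢ = 147.3×0.387 + 372.0×2.37 + 395.0×4.1 = 2558.1451
Σ mᵢcᵢTᵢ = 57.0051×99.9 + 881.64×51.6 + 1619.5×23.6 = 89408
T = 89408 / 2558.1451 = 34.95 °C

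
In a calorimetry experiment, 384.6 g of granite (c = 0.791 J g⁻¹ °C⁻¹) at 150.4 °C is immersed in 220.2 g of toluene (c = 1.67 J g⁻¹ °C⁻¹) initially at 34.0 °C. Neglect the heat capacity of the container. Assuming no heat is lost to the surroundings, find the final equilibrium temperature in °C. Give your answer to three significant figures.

Heat lost by granite = heat gained by toluene.
(384.6)(0.791)(150.4 − T) = (220.2)(1.67)(T − 34.0)
304.2186 (150.4 − T) = 367.734 (T − 34.0)
45754 − 304.2186 T = 367.734 T − 12503
58257 = 671.9526 T
T = 86.70 °C

T_f = 86.7 °C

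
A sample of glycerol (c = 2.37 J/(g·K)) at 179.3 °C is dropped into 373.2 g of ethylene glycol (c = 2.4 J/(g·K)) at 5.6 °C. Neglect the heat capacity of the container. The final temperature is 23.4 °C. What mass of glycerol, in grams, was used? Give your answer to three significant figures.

m = 43.1 g

q_gained = (373.2 × 2.4) × (23.4 − 5.6) = 15940 J
q_lost = m × 2.37 × (179.3 − 23.4) = 369.483 m
m = 15940 / 369.483 = 43.1 g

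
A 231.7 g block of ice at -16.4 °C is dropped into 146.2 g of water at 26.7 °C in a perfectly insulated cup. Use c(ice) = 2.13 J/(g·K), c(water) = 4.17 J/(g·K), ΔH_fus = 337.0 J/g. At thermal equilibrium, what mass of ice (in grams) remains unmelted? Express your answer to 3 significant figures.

Heat to warm all ice to 0 °C: 231.7×2.13×16.4 = 8093.7 J
Heat released by water cooling to 0 °C: 146.2×4.17×26.7 = 16278 J
16278 J < 8093.7 + 231.7×337.0 = 86176.6 J, so not all ice melts; final T = 0 °C.
Heat left for melting: 16278 − 8093.7 = 8184.3 J
Mass melted = 8184.3 / 337.0 = 24.29 g
Ice remaining = 231.7 − 24.29 = 207.41 g

m_ice remaining = 207 g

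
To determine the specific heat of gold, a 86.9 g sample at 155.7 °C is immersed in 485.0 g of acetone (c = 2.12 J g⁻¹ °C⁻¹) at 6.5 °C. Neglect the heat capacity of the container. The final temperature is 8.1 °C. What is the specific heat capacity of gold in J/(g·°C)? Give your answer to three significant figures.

q_gained = (485.0 × 2.12) × (8.1 − 6.5) = 1645 J
q_lost = 86.9 × c × (155.7 − 8.1) = 12826.44 c
Set equal: c = 1645 / 12826.44 = 0.128 J/(g·°C)

c = 0.128 J/(g·°C)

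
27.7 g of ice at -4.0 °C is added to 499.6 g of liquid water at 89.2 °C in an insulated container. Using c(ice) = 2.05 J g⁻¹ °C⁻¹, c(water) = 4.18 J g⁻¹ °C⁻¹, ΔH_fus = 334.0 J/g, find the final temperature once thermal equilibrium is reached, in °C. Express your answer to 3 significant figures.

T_f = 80.2 °C

Heat to bring ice to 0 °C and melt it: q₁ = 27.7×2.05×4.0 + 27.7×334.0 = 9478.9 J
Heat the water can supply cooling to 0 °C: 499.6×4.18×89.2 = 186279 J > q₁, so all ice melts.
Energy balance: 499.6×4.18×(89.2 − T) = 9478.9 + 27.7×4.18×(T − 0)
2088.328(89.2 − T) = 9478.9 + 115.786 T
186279 − 9478.9 = 2204.114 T
T = 176800.1 / 2204.114 = 80.21 °C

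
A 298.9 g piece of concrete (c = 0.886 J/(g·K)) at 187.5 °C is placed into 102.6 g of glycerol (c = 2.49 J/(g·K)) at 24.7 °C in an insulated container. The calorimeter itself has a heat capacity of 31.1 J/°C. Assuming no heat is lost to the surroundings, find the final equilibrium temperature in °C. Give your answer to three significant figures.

T_f = 103 °C

Heat lost by concrete = heat gained by glycerol + calorimeter.
(298.9)(0.886)(187.5 − T) = [(102.6)(2.49) + 31.1](T − 24.7)
264.8254 (187.5 − T) = 286.574 (T − 24.7)
49655 − 264.8254 T = 286.574 T − 7078.4
56733.4 = 551.3994 T
T = 102.9 °C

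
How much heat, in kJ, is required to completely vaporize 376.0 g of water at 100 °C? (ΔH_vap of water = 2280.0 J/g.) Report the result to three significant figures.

q = m × ΔH_vap = 376.0 × 2280.0 = 857300 J = 857 kJ

q = 857 kJ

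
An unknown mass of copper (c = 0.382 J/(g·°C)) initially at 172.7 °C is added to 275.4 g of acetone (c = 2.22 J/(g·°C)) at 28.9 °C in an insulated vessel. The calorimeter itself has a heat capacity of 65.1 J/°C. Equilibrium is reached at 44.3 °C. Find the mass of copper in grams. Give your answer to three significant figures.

m = 212 g

q_gained = (275.4 × 2.22 + 65.1) × (44.3 − 28.9) = 10420 J
q_lost = m × 0.382 × (172.7 − 44.3) = 49.0488 m
m = 10420 / 49.0488 = 212 g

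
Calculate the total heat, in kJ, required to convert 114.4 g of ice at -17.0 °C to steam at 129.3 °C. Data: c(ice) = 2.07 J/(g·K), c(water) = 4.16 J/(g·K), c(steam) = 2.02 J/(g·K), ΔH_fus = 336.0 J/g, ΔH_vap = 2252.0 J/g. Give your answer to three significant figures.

q1 (heat ice -17.0→0.0 °C): 114.4 × 2.07 × 17.0 = 4026 J
q2 (melt at 0 °C): 114.4 × 336.0 = 38438 J
q3 (heat water 0.0→100.0 °C): 114.4 × 4.16 × 100.0 = 47590 J
q4 (vaporize at 100 °C): 114.4 × 2252.0 = 257629 J
q5 (heat steam 100.0→129.3 °C): 114.4 × 2.02 × 29.3 = 6771 J
Total: 4026 + 38438 + 47590 + 257629 + 6771 = 354454 J = 354 kJ

q = 354 kJ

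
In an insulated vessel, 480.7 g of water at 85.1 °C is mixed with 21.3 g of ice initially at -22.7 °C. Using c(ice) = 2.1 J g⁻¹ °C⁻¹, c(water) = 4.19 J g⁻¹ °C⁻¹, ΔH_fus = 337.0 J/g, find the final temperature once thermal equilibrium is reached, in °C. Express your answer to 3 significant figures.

T_f = 77.6 °C

Heat to bring ice to 0 °C and melt it: q₁ = 21.3×2.1×22.7 + 21.3×337.0 = 8193.5 J
Heat the water can supply cooling to 0 °C: 480.7×4.19×85.1 = 171403 J > q₁, so all ice melts.
Energy balance: 480.7×4.19×(85.1 − T) = 8193.5 + 21.3×4.19×(T − 0)
2014.133(85.1 − T) = 8193.5 + 89.247 T
171403 − 8193.5 = 2103.380 T
T = 163209.5 / 2103.380 = 77.59 °C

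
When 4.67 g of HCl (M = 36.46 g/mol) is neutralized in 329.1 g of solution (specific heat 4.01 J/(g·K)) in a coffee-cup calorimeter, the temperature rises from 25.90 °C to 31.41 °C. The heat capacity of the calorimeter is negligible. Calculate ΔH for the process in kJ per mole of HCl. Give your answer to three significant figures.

ΔH = -56.8 kJ/mol

|ΔT| = |31.41 − 25.90| = 5.51 °C
|q_surr| = (329.1 × 4.01) × 5.51 = 1319.691 × 5.51 = 7271 J
n(HCl) = 4.67 / 36.46 = 0.1281 mol
Temperature rose, so q_rxn = −|q_surr| = -7.271 kJ
ΔH = q_rxn / n = -56.76 kJ/mol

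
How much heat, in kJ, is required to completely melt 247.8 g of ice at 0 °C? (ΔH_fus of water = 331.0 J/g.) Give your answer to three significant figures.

q = 82.0 kJ

q = m × ΔH_fus = 247.8 × 331.0 = 82020 J = 82.0 kJ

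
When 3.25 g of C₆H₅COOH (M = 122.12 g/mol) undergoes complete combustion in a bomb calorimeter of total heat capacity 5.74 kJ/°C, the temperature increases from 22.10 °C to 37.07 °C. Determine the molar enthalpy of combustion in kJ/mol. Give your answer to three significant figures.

ΔT = 37.07 − 22.10 = 14.97 °C
q_cal = C_cal × ΔT = 5.74 × 14.97 = 85.9278 kJ
n = 3.25 / 122.12 = 0.02661 mol
q_rxn = −q_cal = -85.9278 kJ
ΔH = -85.9278 / 0.02661 = -3229 kJ/mol

ΔH = -3230 kJ/mol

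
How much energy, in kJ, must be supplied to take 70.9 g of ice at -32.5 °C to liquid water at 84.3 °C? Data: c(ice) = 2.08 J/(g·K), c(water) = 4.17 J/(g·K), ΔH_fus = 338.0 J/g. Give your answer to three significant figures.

q = 53.7 kJ

q1 (heat ice -32.5→0.0 °C): 70.9 × 2.08 × 32.5 = 4793 J
q2 (melt at 0 °C): 70.9 × 338.0 = 23964 J
q3 (heat water 0.0→84.3 °C): 70.9 × 4.17 × 84.3 = 24924 J
Total: 4793 + 23964 + 24924 = 53681 J = 53.7 kJ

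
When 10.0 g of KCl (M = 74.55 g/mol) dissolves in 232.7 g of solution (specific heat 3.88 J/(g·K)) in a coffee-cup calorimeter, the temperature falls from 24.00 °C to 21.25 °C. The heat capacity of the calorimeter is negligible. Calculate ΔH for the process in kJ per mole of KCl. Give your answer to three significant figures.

ΔH = 18.5 kJ/mol

|ΔT| = |21.25 − 24.00| = 2.75 °C
|q_surr| = (232.7 × 3.88) × 2.75 = 902.876 × 2.75 = 2483 J
n(KCl) = 10.0 / 74.55 = 0.1341 mol
Temperature fell, so q_rxn = +|q_surr| = 2.483 kJ
ΔH = q_rxn / n = 18.52 kJ/mol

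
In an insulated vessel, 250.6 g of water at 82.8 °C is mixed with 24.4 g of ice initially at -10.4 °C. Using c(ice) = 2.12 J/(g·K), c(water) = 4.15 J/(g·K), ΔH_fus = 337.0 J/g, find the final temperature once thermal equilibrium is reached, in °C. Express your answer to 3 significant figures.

T_f = 67.8 °C

Heat to bring ice to 0 °C and melt it: q₁ = 24.4×2.12×10.4 + 24.4×337.0 = 8760.8 J
Heat the water can supply cooling to 0 °C: 250.6×4.15×82.8 = 86111.2 J > q₁, so all ice melts.
Energy balance: 250.6×4.15×(82.8 − T) = 8760.8 + 24.4×4.15×(T − 0)
1039.99(82.8 − T) = 8760.8 + 101.26 T
86111.2 − 8760.8 = 1141.25 T
T = 77350.4 / 1141.25 = 67.78 °C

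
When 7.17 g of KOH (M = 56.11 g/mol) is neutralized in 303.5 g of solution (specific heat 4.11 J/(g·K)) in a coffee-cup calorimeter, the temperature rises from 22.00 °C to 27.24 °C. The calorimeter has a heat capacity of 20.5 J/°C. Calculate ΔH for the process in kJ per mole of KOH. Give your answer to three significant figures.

ΔH = -52.0 kJ/mol

|ΔT| = |27.24 − 22.00| = 5.24 °C
|q_surr| = (303.5 × 4.11 + 20.5) × 5.24 = 1267.885 × 5.24 = 6644 J
n(KOH) = 7.17 / 56.11 = 0.1278 mol
Temperature rose, so q_rxn = −|q_surr| = -6.644 kJ
ΔH = q_rxn / n = -51.99 kJ/mol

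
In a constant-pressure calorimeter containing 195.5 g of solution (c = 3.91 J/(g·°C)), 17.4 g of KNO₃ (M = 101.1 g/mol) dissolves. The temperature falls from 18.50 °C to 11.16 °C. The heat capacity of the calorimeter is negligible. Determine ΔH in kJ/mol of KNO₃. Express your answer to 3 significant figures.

ΔH = 32.6 kJ/mol

|ΔT| = |11.16 − 18.50| = 7.34 °C
|q_surr| = (195.5 × 3.91) × 7.34 = 764.405 × 7.34 = 5611 J
n(KNO₃) = 17.4 / 101.1 = 0.1721 mol
Temperature fell, so q_rxn = +|q_surr| = 5.611 kJ
ΔH = q_rxn / n = 32.60 kJ/mol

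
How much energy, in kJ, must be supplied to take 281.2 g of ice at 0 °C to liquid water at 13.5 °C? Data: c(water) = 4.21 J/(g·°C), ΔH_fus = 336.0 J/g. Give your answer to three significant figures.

q = 110 kJ

q1 (melt at 0 °C): 281.2 × 336.0 = 94483 J
q2 (heat water 0.0→13.5 °C): 281.2 × 4.21 × 13.5 = 15982 J
Total: 94483 + 15982 = 110465 J = 110 kJ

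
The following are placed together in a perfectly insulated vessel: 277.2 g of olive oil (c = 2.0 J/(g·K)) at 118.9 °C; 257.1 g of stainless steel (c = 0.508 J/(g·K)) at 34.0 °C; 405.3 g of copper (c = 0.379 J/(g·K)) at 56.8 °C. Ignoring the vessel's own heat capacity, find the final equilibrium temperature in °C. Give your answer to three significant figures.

Σ mᵢcᵢ(T − Tᵢ) = 0  ⇒  T = Σ mᵢcᵢTᵢ / Σ mᵢcᵢ
Σ mᵢcᵢ = 277.2×2.0 + 257.1×0.508 + 405.3×0.379 = 838.6155
Σ mᵢcᵢTᵢ = 554.4×118.9 + 130.6068×34.0 + 153.6087×56.8 = 79084
T = 79084 / 838.6155 = 94.30 °C

T_f = 94.3 °C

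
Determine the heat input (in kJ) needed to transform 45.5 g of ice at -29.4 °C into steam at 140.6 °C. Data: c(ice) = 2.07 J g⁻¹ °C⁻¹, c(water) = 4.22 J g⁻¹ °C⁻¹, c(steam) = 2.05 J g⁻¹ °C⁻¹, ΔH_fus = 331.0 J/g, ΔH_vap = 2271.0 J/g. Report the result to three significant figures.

q = 144 kJ

q1 (heat ice -29.4→0.0 °C): 45.5 × 2.07 × 29.4 = 2769 J
q2 (melt at 0 °C): 45.5 × 331.0 = 15061 J
q3 (heat water 0.0→100.0 °C): 45.5 × 4.22 × 100.0 = 19201 J
q4 (vaporize at 100 °C): 45.5 × 2271.0 = 103331 J
q5 (heat steam 100.0→140.6 °C): 45.5 × 2.05 × 40.6 = 3787 J
Total: 2769 + 15061 + 19201 + 103331 + 3787 = 144149 J = 144 kJ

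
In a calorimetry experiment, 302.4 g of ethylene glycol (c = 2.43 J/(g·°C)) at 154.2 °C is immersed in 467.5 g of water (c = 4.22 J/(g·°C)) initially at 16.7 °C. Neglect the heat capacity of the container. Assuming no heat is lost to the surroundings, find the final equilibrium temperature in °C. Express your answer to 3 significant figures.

T_f = 54.0 °C

Heat lost by ethylene glycol = heat gained by water.
(302.4)(2.43)(154.2 − T) = (467.5)(4.22)(T − 16.7)
734.832 (154.2 − T) = 1972.85 (T − 16.7)
113310 − 734.832 T = 1972.85 T − 32947
146257 = 2707.682 T
T = 54.02 °C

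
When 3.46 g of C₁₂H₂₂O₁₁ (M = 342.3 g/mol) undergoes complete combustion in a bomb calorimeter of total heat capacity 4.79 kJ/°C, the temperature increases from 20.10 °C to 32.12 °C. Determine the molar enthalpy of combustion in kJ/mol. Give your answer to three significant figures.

ΔH = -5700 kJ/mol

ΔT = 32.12 − 20.10 = 12.02 °C
q_cal = C_cal × ΔT = 4.79 × 12.02 = 57.5758 kJ
n = 3.46 / 342.3 = 0.010108 mol
q_rxn = −q_cal = -57.5758 kJ
ΔH = -57.5758 / 0.010108 = -5696 kJ/mol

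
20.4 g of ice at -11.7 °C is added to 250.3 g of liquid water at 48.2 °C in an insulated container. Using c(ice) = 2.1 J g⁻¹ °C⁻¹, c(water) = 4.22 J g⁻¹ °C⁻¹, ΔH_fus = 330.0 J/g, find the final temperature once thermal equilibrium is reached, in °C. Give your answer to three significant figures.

Heat to bring ice to 0 °C and melt it: q₁ = 20.4×2.1×11.7 + 20.4×330.0 = 7233.2 J
Heat the water can supply cooling to 0 °C: 250.3×4.22×48.2 = 50912.0 J > q₁, so all ice melts.
Energy balance: 250.3×4.22×(48.2 − T) = 7233.2 + 20.4×4.22×(T − 0)
1056.266(48.2 − T) = 7233.2 + 86.088 T
50912.0 − 7233.2 = 1142.354 T
T = 43678.8 / 1142.354 = 38.24 °C

T_f = 38.2 °C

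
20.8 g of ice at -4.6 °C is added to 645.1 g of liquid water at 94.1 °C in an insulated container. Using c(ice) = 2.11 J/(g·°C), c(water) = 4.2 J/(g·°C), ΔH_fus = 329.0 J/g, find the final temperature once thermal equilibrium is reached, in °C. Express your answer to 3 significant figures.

Heat to bring ice to 0 °C and melt it: q₁ = 20.8×2.11×4.6 + 20.8×329.0 = 7045.1 J
Heat the water can supply cooling to 0 °C: 645.1×4.2×94.1 = 254956 J > q₁, so all ice melts.
Energy balance: 645.1×4.2×(94.1 − T) = 7045.1 + 20.8×4.2×(T − 0)
2709.42(94.1 − T) = 7045.1 + 87.36 T
254956 − 7045.1 = 2796.78 T
T = 247910.9 / 2796.78 = 88.64 °C

T_f = 88.6 °C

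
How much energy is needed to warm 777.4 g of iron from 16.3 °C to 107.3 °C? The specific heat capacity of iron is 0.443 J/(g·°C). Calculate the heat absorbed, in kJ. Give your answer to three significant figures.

q = m c ΔT = 777.4 × 0.443 × (107.3 − 16.3)
q = 777.4 × 0.443 × 91.0 = 31340 J = 31.3 kJ

q = 31.3 kJ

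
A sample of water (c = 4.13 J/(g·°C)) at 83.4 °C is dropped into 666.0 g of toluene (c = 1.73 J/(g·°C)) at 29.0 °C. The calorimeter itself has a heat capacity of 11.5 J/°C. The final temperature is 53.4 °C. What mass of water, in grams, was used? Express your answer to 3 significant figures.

m = 229 g

q_gained = (666.0 × 1.73 + 11.5) × (53.4 − 29.0) = 28390 J
q_lost = m × 4.13 × (83.4 − 53.4) = 123.9 m
m = 28390 / 123.9 = 229 g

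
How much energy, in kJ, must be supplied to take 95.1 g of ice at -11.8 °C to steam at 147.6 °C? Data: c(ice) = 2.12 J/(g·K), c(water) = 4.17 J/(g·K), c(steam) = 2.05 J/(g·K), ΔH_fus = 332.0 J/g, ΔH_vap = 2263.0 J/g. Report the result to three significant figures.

q = 298 kJ

q1 (heat ice -11.8→0.0 °C): 95.1 × 2.12 × 11.8 = 2379 J
q2 (melt at 0 °C): 95.1 × 332.0 = 31573 J
q3 (heat water 0.0→100.0 °C): 95.1 × 4.17 × 100.0 = 39657 J
q4 (vaporize at 100 °C): 95.1 × 2263.0 = 215211 J
q5 (heat steam 100.0→147.6 °C): 95.1 × 2.05 × 47.6 = 9280 J
Total: 2379 + 31573 + 39657 + 215211 + 9280 = 298100 J = 298 kJ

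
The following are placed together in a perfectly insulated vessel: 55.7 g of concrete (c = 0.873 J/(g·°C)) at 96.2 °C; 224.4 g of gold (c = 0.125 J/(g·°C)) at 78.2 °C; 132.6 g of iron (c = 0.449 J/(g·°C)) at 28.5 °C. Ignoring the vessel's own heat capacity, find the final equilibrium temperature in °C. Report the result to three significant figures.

Σ mᵢcᵢ(T − Tᵢ) = 0  ⇒  T = Σ mᵢcᵢTᵢ / Σ mᵢcᵢ
Σ mᵢcᵢ = 55.7×0.873 + 224.4×0.125 + 132.6×0.449 = 136.2135
Σ mᵢcᵢTᵢ = 48.6261×96.2 + 28.05×78.2 + 59.5374×28.5 = 8568.2
T = 8568.2 / 136.2135 = 62.90 °C

T_f = 62.9 °C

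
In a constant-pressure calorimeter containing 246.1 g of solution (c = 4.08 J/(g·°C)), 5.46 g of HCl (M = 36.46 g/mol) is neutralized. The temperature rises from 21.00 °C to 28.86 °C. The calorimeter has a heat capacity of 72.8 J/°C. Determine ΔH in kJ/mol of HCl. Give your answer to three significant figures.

ΔH = -56.5 kJ/mol

|ΔT| = |28.86 − 21.00| = 7.86 °C
|q_surr| = (246.1 × 4.08 + 72.8) × 7.86 = 1076.888 × 7.86 = 8464 J
n(HCl) = 5.46 / 36.46 = 0.1498 mol
Temperature rose, so q_rxn = −|q_surr| = -8.464 kJ
ΔH = q_rxn / n = -56.50 kJ/mol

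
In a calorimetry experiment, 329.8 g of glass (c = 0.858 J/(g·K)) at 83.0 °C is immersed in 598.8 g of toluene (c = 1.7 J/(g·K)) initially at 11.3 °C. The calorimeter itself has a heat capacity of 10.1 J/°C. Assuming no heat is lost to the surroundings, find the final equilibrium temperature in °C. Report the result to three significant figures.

T_f = 26.8 °C

Heat lost by glass = heat gained by toluene + calorimeter.
(329.8)(0.858)(83.0 − T) = [(598.8)(1.7) + 10.1](T − 11.3)
282.9684 (83.0 − T) = 1028.06 (T − 11.3)
23486 − 282.9684 T = 1028.06 T − 11617
35103 = 1311.0284 T
T = 26.78 °C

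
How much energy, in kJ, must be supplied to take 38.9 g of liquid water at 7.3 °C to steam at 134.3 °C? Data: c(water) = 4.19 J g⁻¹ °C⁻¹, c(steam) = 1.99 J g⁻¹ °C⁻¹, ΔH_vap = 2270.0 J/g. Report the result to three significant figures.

q = 106 kJ

q1 (heat water 7.3→100.0 °C): 38.9 × 4.19 × 92.7 = 15109 J
q2 (vaporize at 100 °C): 38.9 × 2270.0 = 88303 J
q3 (heat steam 100.0→134.3 °C): 38.9 × 1.99 × 34.3 = 2655 J
Total: 15109 + 88303 + 2655 = 106067 J = 106 kJ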